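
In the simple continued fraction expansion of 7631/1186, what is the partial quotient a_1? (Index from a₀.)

2

7631 = 6·1186 + 515   →  a_0 = 6
1186 = 2·515 + 156   →  a_1 = 2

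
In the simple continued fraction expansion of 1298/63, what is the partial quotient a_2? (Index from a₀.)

1

1298 = 20·63 + 38   →  a_0 = 20
63 = 1·38 + 25   →  a_1 = 1
38 = 1·25 + 13   →  a_2 = 1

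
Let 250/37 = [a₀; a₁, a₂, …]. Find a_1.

1

250 = 6·37 + 28   →  a_0 = 6
37 = 1·28 + 9   →  a_1 = 1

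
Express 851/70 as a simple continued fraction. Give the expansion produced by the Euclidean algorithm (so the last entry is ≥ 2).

[12; 6, 2, 1, 3]

851 = 12*70 + 11
70 = 6*11 + 4
11 = 2*4 + 3
4 = 1*3 + 1
3 = 3*1 + 0  (stop)
So 851/70 = [12; 6, 2, 1, 3].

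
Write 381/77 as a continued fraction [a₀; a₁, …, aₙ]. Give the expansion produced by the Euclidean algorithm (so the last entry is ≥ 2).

[4; 1, 18, 4]

381 = 4·77 + 73
77 = 1·73 + 4
73 = 18·4 + 1
4 = 4·1 + 0  (stop)
So 381/77 = [4; 1, 18, 4].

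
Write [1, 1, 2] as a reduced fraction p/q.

5/3

Using pₖ = aₖpₖ₋₁ + pₖ₋₂ and qₖ = aₖqₖ₋₁ + qₖ₋₂:
  k=0: a=1, p=1, q=1
  k=1: a=1, p=2, q=1
  k=2: a=2, p=5, q=3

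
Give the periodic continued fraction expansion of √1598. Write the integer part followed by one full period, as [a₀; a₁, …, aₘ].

a₀ = ⌊√1598⌋ = 39.
With m₀=0, d₀=1 and mₖ₊₁ = dₖaₖ − mₖ, dₖ₊₁ = (n − mₖ₊₁²)/dₖ, aₖ₊₁ = ⌊(a₀+mₖ₊₁)/dₖ₊₁⌋:
  k=1: m=39, d=77, a=1
  k=2: m=38, d=2, a=38
  k=3: m=38, d=77, a=1
  k=4: m=39, d=1, a=78
d=1 and a=2a₀=78 at k=4, so the next step gives (m, d) = (39, 77) again — its k=1 value — and the period has length 4.

[39; 1, 38, 1, 78]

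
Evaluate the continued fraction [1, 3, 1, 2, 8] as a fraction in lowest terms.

117/92

Using pₖ = aₖpₖ₋₁ + pₖ₋₂ and qₖ = aₖqₖ₋₁ + qₖ₋₂:
  k=0: a=1, p=1, q=1
  k=1: a=3, p=4, q=3
  k=2: a=1, p=5, q=4
  k=3: a=2, p=14, q=11
  k=4: a=8, p=117, q=92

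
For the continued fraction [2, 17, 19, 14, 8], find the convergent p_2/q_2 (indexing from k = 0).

667/324

Using pₖ = aₖpₖ₋₁ + pₖ₋₂, qₖ = aₖqₖ₋₁ + qₖ₋₂ (with p₋₁=1, p₋₂=0, q₋₁=0, q₋₂=1):
  k=0: a=2, p=2, q=1
  k=1: a=17, p=35, q=17
  k=2: a=19, p=667, q=324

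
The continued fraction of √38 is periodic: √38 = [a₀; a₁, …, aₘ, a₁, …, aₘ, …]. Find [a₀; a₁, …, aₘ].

[6; 6, 12]

a₀ = ⌊√38⌋ = 6.
With m₀=0, d₀=1 and mₖ₊₁ = dₖaₖ − mₖ, dₖ₊₁ = (n − mₖ₊₁²)/dₖ, aₖ₊₁ = ⌊(a₀+mₖ₊₁)/dₖ₊₁⌋:
  k=1: m=6, d=2, a=6
  k=2: m=6, d=1, a=12
d=1 and a=2a₀=12 at k=2, so the next step gives (m, d) = (6, 2) again — its k=1 value — and the period has length 2.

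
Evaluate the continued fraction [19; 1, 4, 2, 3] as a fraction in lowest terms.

753/38

Fold from the inside: start with 3/1.
  2 + 1/3 = 7/3
  4 + 3/7 = 31/7
  1 + 7/31 = 38/31
  19 + 31/38 = 753/38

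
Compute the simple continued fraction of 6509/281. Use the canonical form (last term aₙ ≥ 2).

[23; 6, 9, 5]

6509 = 23×281 + 46
281 = 6×46 + 5
46 = 9×5 + 1
5 = 5×1 + 0  (stop)
So 6509/281 = [23; 6, 9, 5].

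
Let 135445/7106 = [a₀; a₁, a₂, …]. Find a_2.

2

135445 = 19·7106 + 431   →  a_0 = 19
7106 = 16·431 + 210   →  a_1 = 16
431 = 2·210 + 11   →  a_2 = 2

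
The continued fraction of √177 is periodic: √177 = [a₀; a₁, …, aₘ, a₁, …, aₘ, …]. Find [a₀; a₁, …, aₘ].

a₀ = ⌊√177⌋ = 13.

[13; 3, 3, 2, 8, 2, 3, 3, 26]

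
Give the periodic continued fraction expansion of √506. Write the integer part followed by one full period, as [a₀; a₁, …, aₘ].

[22; 2, 44]

a₀ = ⌊√506⌋ = 22.
With m₀=0, d₀=1 and mₖ₊₁ = dₖaₖ − mₖ, dₖ₊₁ = (n − mₖ₊₁²)/dₖ, aₖ₊₁ = ⌊(a₀+mₖ₊₁)/dₖ₊₁⌋:
  k=1: m=22, d=22, a=2
  k=2: m=22, d=1, a=44
d=1 and a=2a₀=44 at k=2, so the next step gives (m, d) = (22, 22) again — its k=1 value — and the period has length 2.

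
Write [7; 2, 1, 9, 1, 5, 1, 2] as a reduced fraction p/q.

Using pₖ = aₖpₖ₋₁ + pₖ₋₂ and qₖ = aₖqₖ₋₁ + qₖ₋₂:
  k=0: a=7, p=7, q=1
  k=1: a=2, p=15, q=2
  k=2: a=1, p=22, q=3
  k=3: a=9, p=213, q=29
  k=4: a=1, p=235, q=32
  k=5: a=5, p=1388, q=189
  k=6: a=1, p=1623, q=221
  k=7: a=2, p=4634, q=631

4634/631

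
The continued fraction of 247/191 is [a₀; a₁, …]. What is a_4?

247 = 1·191 + 56   →  a_0 = 1
191 = 3·56 + 23   →  a_1 = 3
56 = 2·23 + 10   →  a_2 = 2
23 = 2·10 + 3   →  a_3 = 2
10 = 3·3 + 1   →  a_4 = 3

3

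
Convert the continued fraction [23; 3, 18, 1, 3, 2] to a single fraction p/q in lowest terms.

Using pₖ = aₖpₖ₋₁ + pₖ₋₂ and qₖ = aₖqₖ₋₁ + qₖ₋₂:
  k=0: a=23, p=23, q=1
  k=1: a=3, p=70, q=3
  k=2: a=18, p=1283, q=55
  k=3: a=1, p=1353, q=58
  k=4: a=3, p=5342, q=229
  k=5: a=2, p=12037, q=516

12037/516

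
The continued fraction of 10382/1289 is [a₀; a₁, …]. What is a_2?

10382 = 8·1289 + 70   →  a_0 = 8
1289 = 18·70 + 29   →  a_1 = 18
70 = 2·29 + 12   →  a_2 = 2

2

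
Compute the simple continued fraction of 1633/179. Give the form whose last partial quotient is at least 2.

[9; 8, 7, 3]

1633 = 9·179 + 22
179 = 8·22 + 3
22 = 7·3 + 1
3 = 3·1 + 0  (stop)
So 1633/179 = [9; 8, 7, 3].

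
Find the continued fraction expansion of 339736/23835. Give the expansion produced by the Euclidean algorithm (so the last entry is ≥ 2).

[14; 3, 1, 16, 3, 11, 3, 3]

339736 = 14×23835 + 6046
23835 = 3×6046 + 5697
6046 = 1×5697 + 349
5697 = 16×349 + 113
349 = 3×113 + 10
113 = 11×10 + 3
10 = 3×3 + 1
3 = 3×1 + 0  (stop)
So 339736/23835 = [14; 3, 1, 16, 3, 11, 3, 3].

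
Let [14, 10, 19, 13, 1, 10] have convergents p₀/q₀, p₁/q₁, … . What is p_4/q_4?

Using pₖ = aₖpₖ₋₁ + pₖ₋₂, qₖ = aₖqₖ₋₁ + qₖ₋₂ (with p₋₁=1, p₋₂=0, q₋₁=0, q₋₂=1):
  k=0: a=14, p=14, q=1
  k=1: a=10, p=141, q=10
  k=2: a=19, p=2693, q=191
  k=3: a=13, p=35150, q=2493
  k=4: a=1, p=37843, q=2684

37843/2684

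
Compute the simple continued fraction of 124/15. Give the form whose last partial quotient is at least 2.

124 = 8·15 + 4
15 = 3·4 + 3
4 = 1·3 + 1
3 = 3·1 + 0  (stop)
So 124/15 = [8; 3, 1, 3].

[8; 3, 1, 3]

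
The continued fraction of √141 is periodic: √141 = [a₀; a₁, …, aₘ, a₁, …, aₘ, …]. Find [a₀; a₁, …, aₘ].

[11; 1, 6, 1, 22]

a₀ = ⌊√141⌋ = 11.
With m₀=0, d₀=1 and mₖ₊₁ = dₖaₖ − mₖ, dₖ₊₁ = (n − mₖ₊₁²)/dₖ, aₖ₊₁ = ⌊(a₀+mₖ₊₁)/dₖ₊₁⌋:
  k=1: m=11, d=20, a=1
  k=2: m=9, d=3, a=6
  k=3: m=9, d=20, a=1
  k=4: m=11, d=1, a=22
d=1 and a=2a₀=22 at k=4, so the next step gives (m, d) = (11, 20) again — its k=1 value — and the period has length 4.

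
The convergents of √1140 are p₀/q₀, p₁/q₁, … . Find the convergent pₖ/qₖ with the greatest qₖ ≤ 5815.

√1140 = [33; 1, 3, 4, 3, 1, 66, …] (period length 6).
Convergents:
  p_0/q_0 = 33/1
  p_1/q_1 = 34/1
  p_2/q_2 = 135/4
  p_3/q_3 = 574/17
  p_4/q_4 = 1857/55
  p_5/q_5 = 2431/72
  p_6/q_6 = 162303/4807
  p_7/q_7 = 164734/4879
  p_8/q_8 = 656505/19444
q_7 = 4879 ≤ 5815 < 19444 = q_8, so the answer is 164734/4879.

164734/4879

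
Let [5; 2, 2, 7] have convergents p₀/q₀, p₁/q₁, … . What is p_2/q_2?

27/5

Using pₖ = aₖpₖ₋₁ + pₖ₋₂, qₖ = aₖqₖ₋₁ + qₖ₋₂ (with p₋₁=1, p₋₂=0, q₋₁=0, q₋₂=1):
  k=0: a=5, p=5, q=1
  k=1: a=2, p=11, q=2
  k=2: a=2, p=27, q=5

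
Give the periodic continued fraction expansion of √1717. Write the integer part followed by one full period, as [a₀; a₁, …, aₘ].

[41; 2, 3, 2, 4, 2, 3, 2, 82]

a₀ = ⌊√1717⌋ = 41.
With m₀=0, d₀=1 and mₖ₊₁ = dₖaₖ − mₖ, dₖ₊₁ = (n − mₖ₊₁²)/dₖ, aₖ₊₁ = ⌊(a₀+mₖ₊₁)/dₖ₊₁⌋:
  k=1: m=41, d=36, a=2
  k=2: m=31, d=21, a=3
  k=3: m=32, d=33, a=2
  k=4: m=34, d=17, a=4
  k=5: m=34, d=33, a=2
  k=6: m=32, d=21, a=3
  k=7: m=31, d=36, a=2
  k=8: m=41, d=1, a=82
d=1 and a=2a₀=82 at k=8, so the next step gives (m, d) = (41, 36) again — its k=1 value — and the period has length 8.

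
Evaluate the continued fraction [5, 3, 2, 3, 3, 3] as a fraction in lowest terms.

1381/261

Using pₖ = aₖpₖ₋₁ + pₖ₋₂ and qₖ = aₖqₖ₋₁ + qₖ₋₂:
  k=0: a=5, p=5, q=1
  k=1: a=3, p=16, q=3
  k=2: a=2, p=37, q=7
  k=3: a=3, p=127, q=24
  k=4: a=3, p=418, q=79
  k=5: a=3, p=1381, q=261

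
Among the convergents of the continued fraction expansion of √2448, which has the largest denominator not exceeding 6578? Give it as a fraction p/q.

√2448 = [49; 2, 10, 2, 98, …] (period length 4).
Convergents:
  p_0/q_0 = 49/1
  p_1/q_1 = 99/2
  p_2/q_2 = 1039/21
  p_3/q_3 = 2177/44
  p_4/q_4 = 214385/4333
  p_5/q_5 = 430947/8710
q_4 = 4333 ≤ 6578 < 8710 = q_5, so the answer is 214385/4333.

214385/4333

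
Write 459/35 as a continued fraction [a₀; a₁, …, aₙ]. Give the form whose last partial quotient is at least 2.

459 = 13·35 + 4
35 = 8·4 + 3
4 = 1·3 + 1
3 = 3·1 + 0  (stop)
So 459/35 = [13; 8, 1, 3].

[13; 8, 1, 3]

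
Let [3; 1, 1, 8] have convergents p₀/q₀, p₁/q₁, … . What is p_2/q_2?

7/2

Using pₖ = aₖpₖ₋₁ + pₖ₋₂, qₖ = aₖqₖ₋₁ + qₖ₋₂ (with p₋₁=1, p₋₂=0, q₋₁=0, q₋₂=1):
  k=0: a=3, p=3, q=1
  k=1: a=1, p=4, q=1
  k=2: a=1, p=7, q=2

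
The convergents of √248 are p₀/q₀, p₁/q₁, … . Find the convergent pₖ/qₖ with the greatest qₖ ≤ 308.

√248 = [15; 1, 2, 1, 30, …] (period length 4).
Convergents:
  p_0/q_0 = 15/1
  p_1/q_1 = 16/1
  p_2/q_2 = 47/3
  p_3/q_3 = 63/4
  p_4/q_4 = 1937/123
  p_5/q_5 = 2000/127
  p_6/q_6 = 5937/377
q_5 = 127 ≤ 308 < 377 = q_6, so the answer is 2000/127.

2000/127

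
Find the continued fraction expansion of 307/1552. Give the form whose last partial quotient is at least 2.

[0; 5, 18, 17]

307 = 0·1552 + 307
1552 = 5·307 + 17
307 = 18·17 + 1
17 = 17·1 + 0  (stop)
So 307/1552 = [0; 5, 18, 17].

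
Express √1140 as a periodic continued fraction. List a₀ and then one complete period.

[33; 1, 3, 4, 3, 1, 66]

a₀ = ⌊√1140⌋ = 33.
With m₀=0, d₀=1 and mₖ₊₁ = dₖaₖ − mₖ, dₖ₊₁ = (n − mₖ₊₁²)/dₖ, aₖ₊₁ = ⌊(a₀+mₖ₊₁)/dₖ₊₁⌋:
  k=1: m=33, d=51, a=1
  k=2: m=18, d=16, a=3
  k=3: m=30, d=15, a=4
  k=4: m=30, d=16, a=3
  k=5: m=18, d=51, a=1
  k=6: m=33, d=1, a=66
d=1 and a=2a₀=66 at k=6, so the next step gives (m, d) = (33, 51) again — its k=1 value — and the period has length 6.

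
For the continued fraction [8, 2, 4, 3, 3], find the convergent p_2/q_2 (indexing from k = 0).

Using pₖ = aₖpₖ₋₁ + pₖ₋₂, qₖ = aₖqₖ₋₁ + qₖ₋₂ (with p₋₁=1, p₋₂=0, q₋₁=0, q₋₂=1):
  k=0: a=8, p=8, q=1
  k=1: a=2, p=17, q=2
  k=2: a=4, p=76, q=9

76/9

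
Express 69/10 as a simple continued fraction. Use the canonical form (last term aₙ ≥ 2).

[6; 1, 9]

69 = 6×10 + 9
10 = 1×9 + 1
9 = 9×1 + 0  (stop)
So 69/10 = [6; 1, 9].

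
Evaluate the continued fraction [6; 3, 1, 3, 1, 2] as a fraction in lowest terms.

Using pₖ = aₖpₖ₋₁ + pₖ₋₂ and qₖ = aₖqₖ₋₁ + qₖ₋₂:
  k=0: a=6, p=6, q=1
  k=1: a=3, p=19, q=3
  k=2: a=1, p=25, q=4
  k=3: a=3, p=94, q=15
  k=4: a=1, p=119, q=19
  k=5: a=2, p=332, q=53

332/53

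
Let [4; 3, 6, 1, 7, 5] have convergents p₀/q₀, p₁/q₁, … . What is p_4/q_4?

747/173

Using pₖ = aₖpₖ₋₁ + pₖ₋₂, qₖ = aₖqₖ₋₁ + qₖ₋₂ (with p₋₁=1, p₋₂=0, q₋₁=0, q₋₂=1):
  k=0: a=4, p=4, q=1
  k=1: a=3, p=13, q=3
  k=2: a=6, p=82, q=19
  k=3: a=1, p=95, q=22
  k=4: a=7, p=747, q=173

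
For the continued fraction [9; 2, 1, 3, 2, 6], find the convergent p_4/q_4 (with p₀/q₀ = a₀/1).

234/25

Using pₖ = aₖpₖ₋₁ + pₖ₋₂, qₖ = aₖqₖ₋₁ + qₖ₋₂ (with p₋₁=1, p₋₂=0, q₋₁=0, q₋₂=1):
  k=0: a=9, p=9, q=1
  k=1: a=2, p=19, q=2
  k=2: a=1, p=28, q=3
  k=3: a=3, p=103, q=11
  k=4: a=2, p=234, q=25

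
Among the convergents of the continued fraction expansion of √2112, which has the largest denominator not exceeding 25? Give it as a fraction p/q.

1057/23

√2112 = [45; 1, 21, 1, 90, …] (period length 4).
Convergents:
  p_0/q_0 = 45/1
  p_1/q_1 = 46/1
  p_2/q_2 = 1011/22
  p_3/q_3 = 1057/23
  p_4/q_4 = 96141/2092
q_3 = 23 ≤ 25 < 2092 = q_4, so the answer is 1057/23.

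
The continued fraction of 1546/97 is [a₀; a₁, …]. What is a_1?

1546 = 15·97 + 91   →  a_0 = 15
97 = 1·91 + 6   →  a_1 = 1

1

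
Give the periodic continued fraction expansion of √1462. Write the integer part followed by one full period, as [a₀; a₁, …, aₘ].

[38; 4, 4, 4, 76]

a₀ = ⌊√1462⌋ = 38.
With m₀=0, d₀=1 and mₖ₊₁ = dₖaₖ − mₖ, dₖ₊₁ = (n − mₖ₊₁²)/dₖ, aₖ₊₁ = ⌊(a₀+mₖ₊₁)/dₖ₊₁⌋:
  k=1: m=38, d=18, a=4
  k=2: m=34, d=17, a=4
  k=3: m=34, d=18, a=4
  k=4: m=38, d=1, a=76
d=1 and a=2a₀=76 at k=4, so the next step gives (m, d) = (38, 18) again — its k=1 value — and the period has length 4.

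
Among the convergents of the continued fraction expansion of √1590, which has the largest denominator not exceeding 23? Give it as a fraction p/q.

319/8

√1590 = [39; 1, 6, 1, 78, …] (period length 4).
Convergents:
  p_0/q_0 = 39/1
  p_1/q_1 = 40/1
  p_2/q_2 = 279/7
  p_3/q_3 = 319/8
  p_4/q_4 = 25161/631
q_3 = 8 ≤ 23 < 631 = q_4, so the answer is 319/8.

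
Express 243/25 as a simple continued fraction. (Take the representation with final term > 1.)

243 = 9·25 + 18
25 = 1·18 + 7
18 = 2·7 + 4
7 = 1·4 + 3
4 = 1·3 + 1
3 = 3·1 + 0  (stop)
So 243/25 = [9; 1, 2, 1, 1, 3].

[9; 1, 2, 1, 1, 3]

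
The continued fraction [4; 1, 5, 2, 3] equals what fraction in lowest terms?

218/45

Fold from the inside: start with 3/1.
  2 + 1/3 = 7/3
  5 + 3/7 = 38/7
  1 + 7/38 = 45/38
  4 + 38/45 = 218/45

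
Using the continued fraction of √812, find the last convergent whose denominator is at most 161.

√812 = [28; 2, 56, …] (period length 2).
Convergents:
  p_0/q_0 = 28/1
  p_1/q_1 = 57/2
  p_2/q_2 = 3220/113
  p_3/q_3 = 6497/228
q_2 = 113 ≤ 161 < 228 = q_3, so the answer is 3220/113.

3220/113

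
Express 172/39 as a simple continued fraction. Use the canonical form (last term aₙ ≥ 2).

172 = 4*39 + 16
39 = 2*16 + 7
16 = 2*7 + 2
7 = 3*2 + 1
2 = 2*1 + 0  (stop)
So 172/39 = [4; 2, 2, 3, 2].

[4; 2, 2, 3, 2]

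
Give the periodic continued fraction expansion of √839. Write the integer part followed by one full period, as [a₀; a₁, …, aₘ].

a₀ = ⌊√839⌋ = 28.
With m₀=0, d₀=1 and mₖ₊₁ = dₖaₖ − mₖ, dₖ₊₁ = (n − mₖ₊₁²)/dₖ, aₖ₊₁ = ⌊(a₀+mₖ₊₁)/dₖ₊₁⌋:
  k=1: m=28, d=55, a=1
  k=2: m=27, d=2, a=27
  k=3: m=27, d=55, a=1
  k=4: m=28, d=1, a=56
d=1 and a=2a₀=56 at k=4, so the next step gives (m, d) = (28, 55) again — its k=1 value — and the period has length 4.

[28; 1, 27, 1, 56]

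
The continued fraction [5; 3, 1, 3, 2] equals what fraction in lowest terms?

179/34

Fold from the inside: start with 2/1.
  3 + 1/2 = 7/2
  1 + 2/7 = 9/7
  3 + 7/9 = 34/9
  5 + 9/34 = 179/34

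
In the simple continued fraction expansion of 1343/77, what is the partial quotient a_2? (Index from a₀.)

1343 = 17·77 + 34   →  a_0 = 17
77 = 2·34 + 9   →  a_1 = 2
34 = 3·9 + 7   →  a_2 = 3

3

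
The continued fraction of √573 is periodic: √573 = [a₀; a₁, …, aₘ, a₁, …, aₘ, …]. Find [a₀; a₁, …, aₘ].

[23; 1, 14, 1, 46]

a₀ = ⌊√573⌋ = 23.
With m₀=0, d₀=1 and mₖ₊₁ = dₖaₖ − mₖ, dₖ₊₁ = (n − mₖ₊₁²)/dₖ, aₖ₊₁ = ⌊(a₀+mₖ₊₁)/dₖ₊₁⌋:
  k=1: m=23, d=44, a=1
  k=2: m=21, d=3, a=14
  k=3: m=21, d=44, a=1
  k=4: m=23, d=1, a=46
d=1 and a=2a₀=46 at k=4, so the next step gives (m, d) = (23, 44) again — its k=1 value — and the period has length 4.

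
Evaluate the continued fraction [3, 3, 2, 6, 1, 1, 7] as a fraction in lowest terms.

Using pₖ = aₖpₖ₋₁ + pₖ₋₂ and qₖ = aₖqₖ₋₁ + qₖ₋₂:
  k=0: a=3, p=3, q=1
  k=1: a=3, p=10, q=3
  k=2: a=2, p=23, q=7
  k=3: a=6, p=148, q=45
  k=4: a=1, p=171, q=52
  k=5: a=1, p=319, q=97
  k=6: a=7, p=2404, q=731

2404/731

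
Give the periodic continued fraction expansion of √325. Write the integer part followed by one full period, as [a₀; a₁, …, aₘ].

[18; 36]

a₀ = ⌊√325⌋ = 18.
With m₀=0, d₀=1 and mₖ₊₁ = dₖaₖ − mₖ, dₖ₊₁ = (n − mₖ₊₁²)/dₖ, aₖ₊₁ = ⌊(a₀+mₖ₊₁)/dₖ₊₁⌋:
  k=1: m=18, d=1, a=36
d=1 and a=2a₀=36 at k=1, so the next step gives (m, d) = (18, 1) again — its k=1 value — and the period has length 1.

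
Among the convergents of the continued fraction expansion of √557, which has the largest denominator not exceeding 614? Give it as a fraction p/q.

√557 = [23; 1, 1, 1, 1, 46, …] (period length 5).
Convergents:
  p_0/q_0 = 23/1
  p_1/q_1 = 24/1
  p_2/q_2 = 47/2
  p_3/q_3 = 71/3
  p_4/q_4 = 118/5
  p_5/q_5 = 5499/233
  p_6/q_6 = 5617/238
  p_7/q_7 = 11116/471
  p_8/q_8 = 16733/709
q_7 = 471 ≤ 614 < 709 = q_8, so the answer is 11116/471.

11116/471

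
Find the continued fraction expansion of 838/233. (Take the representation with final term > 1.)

[3; 1, 1, 2, 11, 4]

838 = 3·233 + 139
233 = 1·139 + 94
139 = 1·94 + 45
94 = 2·45 + 4
45 = 11·4 + 1
4 = 4·1 + 0  (stop)
So 838/233 = [3; 1, 1, 2, 11, 4].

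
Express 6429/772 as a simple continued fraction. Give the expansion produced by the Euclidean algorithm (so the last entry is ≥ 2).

[8; 3, 19, 2, 6]

6429 = 8×772 + 253
772 = 3×253 + 13
253 = 19×13 + 6
13 = 2×6 + 1
6 = 6×1 + 0  (stop)
So 6429/772 = [8; 3, 19, 2, 6].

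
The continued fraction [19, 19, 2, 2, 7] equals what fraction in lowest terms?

13679/718

Using pₖ = aₖpₖ₋₁ + pₖ₋₂ and qₖ = aₖqₖ₋₁ + qₖ₋₂:
  k=0: a=19, p=19, q=1
  k=1: a=19, p=362, q=19
  k=2: a=2, p=743, q=39
  k=3: a=2, p=1848, q=97
  k=4: a=7, p=13679, q=718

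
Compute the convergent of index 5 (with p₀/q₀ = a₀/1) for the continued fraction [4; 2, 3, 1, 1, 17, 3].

1247/281

Using pₖ = aₖpₖ₋₁ + pₖ₋₂, qₖ = aₖqₖ₋₁ + qₖ₋₂ (with p₋₁=1, p₋₂=0, q₋₁=0, q₋₂=1):
  k=0: a=4, p=4, q=1
  k=1: a=2, p=9, q=2
  k=2: a=3, p=31, q=7
  k=3: a=1, p=40, q=9
  k=4: a=1, p=71, q=16
  k=5: a=17, p=1247, q=281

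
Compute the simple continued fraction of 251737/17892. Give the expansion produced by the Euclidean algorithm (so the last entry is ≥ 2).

251737 = 14×17892 + 1249
17892 = 14×1249 + 406
1249 = 3×406 + 31
406 = 13×31 + 3
31 = 10×3 + 1
3 = 3×1 + 0  (stop)
So 251737/17892 = [14; 14, 3, 13, 10, 3].

[14; 14, 3, 13, 10, 3]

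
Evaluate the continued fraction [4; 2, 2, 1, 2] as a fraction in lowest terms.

84/19

Using pₖ = aₖpₖ₋₁ + pₖ₋₂ and qₖ = aₖqₖ₋₁ + qₖ₋₂:
  k=0: a=4, p=4, q=1
  k=1: a=2, p=9, q=2
  k=2: a=2, p=22, q=5
  k=3: a=1, p=31, q=7
  k=4: a=2, p=84, q=19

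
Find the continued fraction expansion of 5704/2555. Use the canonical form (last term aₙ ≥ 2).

[2; 4, 3, 3, 7, 8]

5704 = 2*2555 + 594
2555 = 4*594 + 179
594 = 3*179 + 57
179 = 3*57 + 8
57 = 7*8 + 1
8 = 8*1 + 0  (stop)
So 5704/2555 = [2; 4, 3, 3, 7, 8].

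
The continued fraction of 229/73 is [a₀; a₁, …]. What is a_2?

3

229 = 3·73 + 10   →  a_0 = 3
73 = 7·10 + 3   →  a_1 = 7
10 = 3·3 + 1   →  a_2 = 3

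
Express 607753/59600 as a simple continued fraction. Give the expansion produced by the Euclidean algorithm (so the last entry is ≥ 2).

607753 = 10*59600 + 11753
59600 = 5*11753 + 835
11753 = 14*835 + 63
835 = 13*63 + 16
63 = 3*16 + 15
16 = 1*15 + 1
15 = 15*1 + 0  (stop)
So 607753/59600 = [10; 5, 14, 13, 3, 1, 15].

[10; 5, 14, 13, 3, 1, 15]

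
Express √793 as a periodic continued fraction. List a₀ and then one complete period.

a₀ = ⌊√793⌋ = 28.
With m₀=0, d₀=1 and mₖ₊₁ = dₖaₖ − mₖ, dₖ₊₁ = (n − mₖ₊₁²)/dₖ, aₖ₊₁ = ⌊(a₀+mₖ₊₁)/dₖ₊₁⌋:
  k=1: m=28, d=9, a=6
  k=2: m=26, d=13, a=4
  k=3: m=26, d=9, a=6
  k=4: m=28, d=1, a=56
d=1 and a=2a₀=56 at k=4, so the next step gives (m, d) = (28, 9) again — its k=1 value — and the period has length 4.

[28; 6, 4, 6, 56]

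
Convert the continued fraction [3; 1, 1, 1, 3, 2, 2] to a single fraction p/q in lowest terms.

Using pₖ = aₖpₖ₋₁ + pₖ₋₂ and qₖ = aₖqₖ₋₁ + qₖ₋₂:
  k=0: a=3, p=3, q=1
  k=1: a=1, p=4, q=1
  k=2: a=1, p=7, q=2
  k=3: a=1, p=11, q=3
  k=4: a=3, p=40, q=11
  k=5: a=2, p=91, q=25
  k=6: a=2, p=222, q=61

222/61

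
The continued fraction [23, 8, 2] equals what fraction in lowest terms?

Using pₖ = aₖpₖ₋₁ + pₖ₋₂ and qₖ = aₖqₖ₋₁ + qₖ₋₂:
  k=0: a=23, p=23, q=1
  k=1: a=8, p=185, q=8
  k=2: a=2, p=393, q=17

393/17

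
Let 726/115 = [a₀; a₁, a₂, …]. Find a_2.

5

726 = 6·115 + 36   →  a_0 = 6
115 = 3·36 + 7   →  a_1 = 3
36 = 5·7 + 1   →  a_2 = 5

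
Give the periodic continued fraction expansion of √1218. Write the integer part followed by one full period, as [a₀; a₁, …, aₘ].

a₀ = ⌊√1218⌋ = 34.
With m₀=0, d₀=1 and mₖ₊₁ = dₖaₖ − mₖ, dₖ₊₁ = (n − mₖ₊₁²)/dₖ, aₖ₊₁ = ⌊(a₀+mₖ₊₁)/dₖ₊₁⌋:
  k=1: m=34, d=62, a=1
  k=2: m=28, d=7, a=8
  k=3: m=28, d=62, a=1
  k=4: m=34, d=1, a=68
d=1 and a=2a₀=68 at k=4, so the next step gives (m, d) = (34, 62) again — its k=1 value — and the period has length 4.

[34; 1, 8, 1, 68]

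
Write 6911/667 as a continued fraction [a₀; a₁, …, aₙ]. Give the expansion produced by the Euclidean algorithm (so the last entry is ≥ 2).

[10; 2, 1, 3, 3, 3, 2, 2]

6911 = 10×667 + 241
667 = 2×241 + 185
241 = 1×185 + 56
185 = 3×56 + 17
56 = 3×17 + 5
17 = 3×5 + 2
5 = 2×2 + 1
2 = 2×1 + 0  (stop)
So 6911/667 = [10; 2, 1, 3, 3, 3, 2, 2].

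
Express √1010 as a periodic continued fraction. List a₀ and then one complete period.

a₀ = ⌊√1010⌋ = 31.
With m₀=0, d₀=1 and mₖ₊₁ = dₖaₖ − mₖ, dₖ₊₁ = (n − mₖ₊₁²)/dₖ, aₖ₊₁ = ⌊(a₀+mₖ₊₁)/dₖ₊₁⌋:
  k=1: m=31, d=49, a=1
  k=2: m=18, d=14, a=3
  k=3: m=24, d=31, a=1
  k=4: m=7, d=31, a=1
  k=5: m=24, d=14, a=3
  k=6: m=18, d=49, a=1
  k=7: m=31, d=1, a=62
d=1 and a=2a₀=62 at k=7, so the next step gives (m, d) = (31, 49) again — its k=1 value — and the period has length 7.

[31; 1, 3, 1, 1, 3, 1, 62]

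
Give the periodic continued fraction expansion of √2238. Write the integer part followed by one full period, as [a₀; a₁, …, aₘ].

a₀ = ⌊√2238⌋ = 47.
With m₀=0, d₀=1 and mₖ₊₁ = dₖaₖ − mₖ, dₖ₊₁ = (n − mₖ₊₁²)/dₖ, aₖ₊₁ = ⌊(a₀+mₖ₊₁)/dₖ₊₁⌋:
  k=1: m=47, d=29, a=3
  k=2: m=40, d=22, a=3
  k=3: m=26, d=71, a=1
  k=4: m=45, d=3, a=30
  k=5: m=45, d=71, a=1
  k=6: m=26, d=22, a=3
  k=7: m=40, d=29, a=3
  k=8: m=47, d=1, a=94
d=1 and a=2a₀=94 at k=8, so the next step gives (m, d) = (47, 29) again — its k=1 value — and the period has length 8.

[47; 3, 3, 1, 30, 1, 3, 3, 94]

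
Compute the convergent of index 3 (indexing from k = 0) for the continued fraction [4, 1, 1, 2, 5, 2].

Using pₖ = aₖpₖ₋₁ + pₖ₋₂, qₖ = aₖqₖ₋₁ + qₖ₋₂ (with p₋₁=1, p₋₂=0, q₋₁=0, q₋₂=1):
  k=0: a=4, p=4, q=1
  k=1: a=1, p=5, q=1
  k=2: a=1, p=9, q=2
  k=3: a=2, p=23, q=5

23/5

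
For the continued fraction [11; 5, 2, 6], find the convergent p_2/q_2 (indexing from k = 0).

Using pₖ = aₖpₖ₋₁ + pₖ₋₂, qₖ = aₖqₖ₋₁ + qₖ₋₂ (with p₋₁=1, p₋₂=0, q₋₁=0, q₋₂=1):
  k=0: a=11, p=11, q=1
  k=1: a=5, p=56, q=5
  k=2: a=2, p=123, q=11

123/11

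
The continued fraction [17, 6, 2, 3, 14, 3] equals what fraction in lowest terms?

Fold from the inside: start with 3/1.
  14 + 1/3 = 43/3
  3 + 3/43 = 132/43
  2 + 43/132 = 307/132
  6 + 132/307 = 1974/307
  17 + 307/1974 = 33865/1974

33865/1974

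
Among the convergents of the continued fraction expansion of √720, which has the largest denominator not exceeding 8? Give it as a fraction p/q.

√720 = [26; 1, 4, 1, 52, …] (period length 4).
Convergents:
  p_0/q_0 = 26/1
  p_1/q_1 = 27/1
  p_2/q_2 = 134/5
  p_3/q_3 = 161/6
  p_4/q_4 = 8506/317
q_3 = 6 ≤ 8 < 317 = q_4, so the answer is 161/6.

161/6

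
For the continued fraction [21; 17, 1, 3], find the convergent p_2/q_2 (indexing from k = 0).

379/18

Using pₖ = aₖpₖ₋₁ + pₖ₋₂, qₖ = aₖqₖ₋₁ + qₖ₋₂ (with p₋₁=1, p₋₂=0, q₋₁=0, q₋₂=1):
  k=0: a=21, p=21, q=1
  k=1: a=17, p=358, q=17
  k=2: a=1, p=379, q=18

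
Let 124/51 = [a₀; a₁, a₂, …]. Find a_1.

2

124 = 2·51 + 22   →  a_0 = 2
51 = 2·22 + 7   →  a_1 = 2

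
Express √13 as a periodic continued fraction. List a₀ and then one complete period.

a₀ = ⌊√13⌋ = 3.
With m₀=0, d₀=1 and mₖ₊₁ = dₖaₖ − mₖ, dₖ₊₁ = (n − mₖ₊₁²)/dₖ, aₖ₊₁ = ⌊(a₀+mₖ₊₁)/dₖ₊₁⌋:
  k=1: m=3, d=4, a=1
  k=2: m=1, d=3, a=1
  k=3: m=2, d=3, a=1
  k=4: m=1, d=4, a=1
  k=5: m=3, d=1, a=6
d=1 and a=2a₀=6 at k=5, so the next step gives (m, d) = (3, 4) again — its k=1 value — and the period has length 5.

[3; 1, 1, 1, 1, 6]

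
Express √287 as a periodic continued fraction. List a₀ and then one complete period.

a₀ = ⌊√287⌋ = 16.

[16; 1, 15, 1, 32]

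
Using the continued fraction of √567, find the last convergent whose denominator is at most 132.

2024/85

√567 = [23; 1, 4, 3, 4, 1, 46, …] (period length 6).
Convergents:
  p_0/q_0 = 23/1
  p_1/q_1 = 24/1
  p_2/q_2 = 119/5
  p_3/q_3 = 381/16
  p_4/q_4 = 1643/69
  p_5/q_5 = 2024/85
  p_6/q_6 = 94747/3979
q_5 = 85 ≤ 132 < 3979 = q_6, so the answer is 2024/85.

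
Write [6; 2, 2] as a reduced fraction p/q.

32/5

Using pₖ = aₖpₖ₋₁ + pₖ₋₂ and qₖ = aₖqₖ₋₁ + qₖ₋₂:
  k=0: a=6, p=6, q=1
  k=1: a=2, p=13, q=2
  k=2: a=2, p=32, q=5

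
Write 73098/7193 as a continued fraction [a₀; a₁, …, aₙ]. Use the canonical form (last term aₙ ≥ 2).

73098 = 10*7193 + 1168
7193 = 6*1168 + 185
1168 = 6*185 + 58
185 = 3*58 + 11
58 = 5*11 + 3
11 = 3*3 + 2
3 = 1*2 + 1
2 = 2*1 + 0  (stop)
So 73098/7193 = [10; 6, 6, 3, 5, 3, 1, 2].

[10; 6, 6, 3, 5, 3, 1, 2]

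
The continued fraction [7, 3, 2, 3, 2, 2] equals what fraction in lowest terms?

977/134

Fold from the inside: start with 2/1.
  2 + 1/2 = 5/2
  3 + 2/5 = 17/5
  2 + 5/17 = 39/17
  3 + 17/39 = 134/39
  7 + 39/134 = 977/134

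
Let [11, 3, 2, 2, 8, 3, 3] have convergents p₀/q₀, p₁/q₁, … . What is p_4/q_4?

Using pₖ = aₖpₖ₋₁ + pₖ₋₂, qₖ = aₖqₖ₋₁ + qₖ₋₂ (with p₋₁=1, p₋₂=0, q₋₁=0, q₋₂=1):
  k=0: a=11, p=11, q=1
  k=1: a=3, p=34, q=3
  k=2: a=2, p=79, q=7
  k=3: a=2, p=192, q=17
  k=4: a=8, p=1615, q=143

1615/143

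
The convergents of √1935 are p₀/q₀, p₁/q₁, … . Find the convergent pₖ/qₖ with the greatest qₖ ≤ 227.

√1935 = [43; 1, 86, …] (period length 2).
Convergents:
  p_0/q_0 = 43/1
  p_1/q_1 = 44/1
  p_2/q_2 = 3827/87
  p_3/q_3 = 3871/88
  p_4/q_4 = 336733/7655
q_3 = 88 ≤ 227 < 7655 = q_4, so the answer is 3871/88.

3871/88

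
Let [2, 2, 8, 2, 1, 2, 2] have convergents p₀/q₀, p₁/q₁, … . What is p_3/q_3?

Using pₖ = aₖpₖ₋₁ + pₖ₋₂, qₖ = aₖqₖ₋₁ + qₖ₋₂ (with p₋₁=1, p₋₂=0, q₋₁=0, q₋₂=1):
  k=0: a=2, p=2, q=1
  k=1: a=2, p=5, q=2
  k=2: a=8, p=42, q=17
  k=3: a=2, p=89, q=36

89/36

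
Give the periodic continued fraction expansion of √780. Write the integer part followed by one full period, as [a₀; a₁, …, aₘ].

[27; 1, 12, 1, 54]

a₀ = ⌊√780⌋ = 27.
With m₀=0, d₀=1 and mₖ₊₁ = dₖaₖ − mₖ, dₖ₊₁ = (n − mₖ₊₁²)/dₖ, aₖ₊₁ = ⌊(a₀+mₖ₊₁)/dₖ₊₁⌋:
  k=1: m=27, d=51, a=1
  k=2: m=24, d=4, a=12
  k=3: m=24, d=51, a=1
  k=4: m=27, d=1, a=54
d=1 and a=2a₀=54 at k=4, so the next step gives (m, d) = (27, 51) again — its k=1 value — and the period has length 4.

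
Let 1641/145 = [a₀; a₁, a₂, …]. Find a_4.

1

1641 = 11·145 + 46   →  a_0 = 11
145 = 3·46 + 7   →  a_1 = 3
46 = 6·7 + 4   →  a_2 = 6
7 = 1·4 + 3   →  a_3 = 1
4 = 1·3 + 1   →  a_4 = 1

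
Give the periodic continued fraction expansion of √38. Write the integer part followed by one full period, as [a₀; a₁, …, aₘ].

[6; 6, 12]

a₀ = ⌊√38⌋ = 6.
With m₀=0, d₀=1 and mₖ₊₁ = dₖaₖ − mₖ, dₖ₊₁ = (n − mₖ₊₁²)/dₖ, aₖ₊₁ = ⌊(a₀+mₖ₊₁)/dₖ₊₁⌋:
  k=1: m=6, d=2, a=6
  k=2: m=6, d=1, a=12
d=1 and a=2a₀=12 at k=2, so the next step gives (m, d) = (6, 2) again — its k=1 value — and the period has length 2.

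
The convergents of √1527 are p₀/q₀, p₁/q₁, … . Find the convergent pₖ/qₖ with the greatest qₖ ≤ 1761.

39663/1015

√1527 = [39; 13, 78, …] (period length 2).
Convergents:
  p_0/q_0 = 39/1
  p_1/q_1 = 508/13
  p_2/q_2 = 39663/1015
  p_3/q_3 = 516127/13208
q_2 = 1015 ≤ 1761 < 13208 = q_3, so the answer is 39663/1015.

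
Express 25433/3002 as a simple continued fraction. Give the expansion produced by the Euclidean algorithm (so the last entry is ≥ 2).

25433 = 8×3002 + 1417
3002 = 2×1417 + 168
1417 = 8×168 + 73
168 = 2×73 + 22
73 = 3×22 + 7
22 = 3×7 + 1
7 = 7×1 + 0  (stop)
So 25433/3002 = [8; 2, 8, 2, 3, 3, 7].

[8; 2, 8, 2, 3, 3, 7]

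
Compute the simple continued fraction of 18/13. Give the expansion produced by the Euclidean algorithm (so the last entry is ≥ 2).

18 = 1*13 + 5
13 = 2*5 + 3
5 = 1*3 + 2
3 = 1*2 + 1
2 = 2*1 + 0  (stop)
So 18/13 = [1; 2, 1, 1, 2].

[1; 2, 1, 1, 2]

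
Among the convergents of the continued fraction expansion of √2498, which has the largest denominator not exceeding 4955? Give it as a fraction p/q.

247351/4949

√2498 = [49; 1, 48, 1, 98, …] (period length 4).
Convergents:
  p_0/q_0 = 49/1
  p_1/q_1 = 50/1
  p_2/q_2 = 2449/49
  p_3/q_3 = 2499/50
  p_4/q_4 = 247351/4949
  p_5/q_5 = 249850/4999
q_4 = 4949 ≤ 4955 < 4999 = q_5, so the answer is 247351/4949.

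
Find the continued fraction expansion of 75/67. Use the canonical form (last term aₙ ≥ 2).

[1; 8, 2, 1, 2]

75 = 1*67 + 8
67 = 8*8 + 3
8 = 2*3 + 2
3 = 1*2 + 1
2 = 2*1 + 0  (stop)
So 75/67 = [1; 8, 2, 1, 2].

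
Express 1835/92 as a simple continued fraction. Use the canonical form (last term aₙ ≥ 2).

[19; 1, 17, 2, 2]

1835 = 19×92 + 87
92 = 1×87 + 5
87 = 17×5 + 2
5 = 2×2 + 1
2 = 2×1 + 0  (stop)
So 1835/92 = [19; 1, 17, 2, 2].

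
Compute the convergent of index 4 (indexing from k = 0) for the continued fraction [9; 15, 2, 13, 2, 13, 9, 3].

Using pₖ = aₖpₖ₋₁ + pₖ₋₂, qₖ = aₖqₖ₋₁ + qₖ₋₂ (with p₋₁=1, p₋₂=0, q₋₁=0, q₋₂=1):
  k=0: a=9, p=9, q=1
  k=1: a=15, p=136, q=15
  k=2: a=2, p=281, q=31
  k=3: a=13, p=3789, q=418
  k=4: a=2, p=7859, q=867

7859/867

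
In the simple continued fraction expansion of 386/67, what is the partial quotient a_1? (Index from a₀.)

386 = 5·67 + 51   →  a_0 = 5
67 = 1·51 + 16   →  a_1 = 1

1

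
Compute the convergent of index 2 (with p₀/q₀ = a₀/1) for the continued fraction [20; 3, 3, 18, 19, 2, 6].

203/10

Using pₖ = aₖpₖ₋₁ + pₖ₋₂, qₖ = aₖqₖ₋₁ + qₖ₋₂ (with p₋₁=1, p₋₂=0, q₋₁=0, q₋₂=1):
  k=0: a=20, p=20, q=1
  k=1: a=3, p=61, q=3
  k=2: a=3, p=203, q=10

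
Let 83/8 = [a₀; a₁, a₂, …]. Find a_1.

2

83 = 10·8 + 3   →  a_0 = 10
8 = 2·3 + 2   →  a_1 = 2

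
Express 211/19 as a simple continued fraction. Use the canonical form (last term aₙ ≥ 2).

211 = 11*19 + 2
19 = 9*2 + 1
2 = 2*1 + 0  (stop)
So 211/19 = [11; 9, 2].

[11; 9, 2]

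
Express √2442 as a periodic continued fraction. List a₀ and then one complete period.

a₀ = ⌊√2442⌋ = 49.
With m₀=0, d₀=1 and mₖ₊₁ = dₖaₖ − mₖ, dₖ₊₁ = (n − mₖ₊₁²)/dₖ, aₖ₊₁ = ⌊(a₀+mₖ₊₁)/dₖ₊₁⌋:
  k=1: m=49, d=41, a=2
  k=2: m=33, d=33, a=2
  k=3: m=33, d=41, a=2
  k=4: m=49, d=1, a=98
d=1 and a=2a₀=98 at k=4, so the next step gives (m, d) = (49, 41) again — its k=1 value — and the period has length 4.

[49; 2, 2, 2, 98]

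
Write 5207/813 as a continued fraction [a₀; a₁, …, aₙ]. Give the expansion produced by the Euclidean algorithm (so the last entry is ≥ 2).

[6; 2, 2, 8, 6, 3]

5207 = 6·813 + 329
813 = 2·329 + 155
329 = 2·155 + 19
155 = 8·19 + 3
19 = 6·3 + 1
3 = 3·1 + 0  (stop)
So 5207/813 = [6; 2, 2, 8, 6, 3].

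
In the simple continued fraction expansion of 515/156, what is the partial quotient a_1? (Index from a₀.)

3

515 = 3·156 + 47   →  a_0 = 3
156 = 3·47 + 15   →  a_1 = 3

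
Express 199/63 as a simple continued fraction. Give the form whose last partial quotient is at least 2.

199 = 3·63 + 10
63 = 6·10 + 3
10 = 3·3 + 1
3 = 3·1 + 0  (stop)
So 199/63 = [3; 6, 3, 3].

[3; 6, 3, 3]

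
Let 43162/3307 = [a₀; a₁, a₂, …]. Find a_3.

43162 = 13·3307 + 171   →  a_0 = 13
3307 = 19·171 + 58   →  a_1 = 19
171 = 2·58 + 55   →  a_2 = 2
58 = 1·55 + 3   →  a_3 = 1

1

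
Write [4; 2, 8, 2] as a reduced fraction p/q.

Fold from the inside: start with 2/1.
  8 + 1/2 = 17/2
  2 + 2/17 = 36/17
  4 + 17/36 = 161/36

161/36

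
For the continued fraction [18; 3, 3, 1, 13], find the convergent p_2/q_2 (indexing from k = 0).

183/10

Using pₖ = aₖpₖ₋₁ + pₖ₋₂, qₖ = aₖqₖ₋₁ + qₖ₋₂ (with p₋₁=1, p₋₂=0, q₋₁=0, q₋₂=1):
  k=0: a=18, p=18, q=1
  k=1: a=3, p=55, q=3
  k=2: a=3, p=183, q=10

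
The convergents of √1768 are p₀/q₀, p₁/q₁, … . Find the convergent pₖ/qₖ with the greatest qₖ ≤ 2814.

74214/1765

√1768 = [42; 21, 84, …] (period length 2).
Convergents:
  p_0/q_0 = 42/1
  p_1/q_1 = 883/21
  p_2/q_2 = 74214/1765
  p_3/q_3 = 1559377/37086
q_2 = 1765 ≤ 2814 < 37086 = q_3, so the answer is 74214/1765.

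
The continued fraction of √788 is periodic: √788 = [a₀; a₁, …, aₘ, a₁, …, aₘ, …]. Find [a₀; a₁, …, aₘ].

a₀ = ⌊√788⌋ = 28.
With m₀=0, d₀=1 and mₖ₊₁ = dₖaₖ − mₖ, dₖ₊₁ = (n − mₖ₊₁²)/dₖ, aₖ₊₁ = ⌊(a₀+mₖ₊₁)/dₖ₊₁⌋:
  k=1: m=28, d=4, a=14
  k=2: m=28, d=1, a=56
d=1 and a=2a₀=56 at k=2, so the next step gives (m, d) = (28, 4) again — its k=1 value — and the period has length 2.

[28; 14, 56]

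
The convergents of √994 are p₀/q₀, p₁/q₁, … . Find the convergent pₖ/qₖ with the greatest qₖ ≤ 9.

63/2

√994 = [31; 1, 1, 8, 1, 1, 62, …] (period length 6).
Convergents:
  p_0/q_0 = 31/1
  p_1/q_1 = 32/1
  p_2/q_2 = 63/2
  p_3/q_3 = 536/17
q_2 = 2 ≤ 9 < 17 = q_3, so the answer is 63/2.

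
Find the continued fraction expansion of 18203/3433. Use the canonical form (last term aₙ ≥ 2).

[5; 3, 3, 3, 1, 15, 5]

18203 = 5·3433 + 1038
3433 = 3·1038 + 319
1038 = 3·319 + 81
319 = 3·81 + 76
81 = 1·76 + 5
76 = 15·5 + 1
5 = 5·1 + 0  (stop)
So 18203/3433 = [5; 3, 3, 3, 1, 15, 5].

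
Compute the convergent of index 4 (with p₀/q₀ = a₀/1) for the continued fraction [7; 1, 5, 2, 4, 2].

455/58

Using pₖ = aₖpₖ₋₁ + pₖ₋₂, qₖ = aₖqₖ₋₁ + qₖ₋₂ (with p₋₁=1, p₋₂=0, q₋₁=0, q₋₂=1):
  k=0: a=7, p=7, q=1
  k=1: a=1, p=8, q=1
  k=2: a=5, p=47, q=6
  k=3: a=2, p=102, q=13
  k=4: a=4, p=455, q=58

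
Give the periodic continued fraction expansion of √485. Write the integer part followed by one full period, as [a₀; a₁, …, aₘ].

a₀ = ⌊√485⌋ = 22.
With m₀=0, d₀=1 and mₖ₊₁ = dₖaₖ − mₖ, dₖ₊₁ = (n − mₖ₊₁²)/dₖ, aₖ₊₁ = ⌊(a₀+mₖ₊₁)/dₖ₊₁⌋:
  k=1: m=22, d=1, a=44
d=1 and a=2a₀=44 at k=1, so the next step gives (m, d) = (22, 1) again — its k=1 value — and the period has length 1.

[22; 44]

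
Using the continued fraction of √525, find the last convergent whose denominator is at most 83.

√525 = [22; 1, 10, 2, 10, 1, 44, …] (period length 6).
Convergents:
  p_0/q_0 = 22/1
  p_1/q_1 = 23/1
  p_2/q_2 = 252/11
  p_3/q_3 = 527/23
  p_4/q_4 = 5522/241
q_3 = 23 ≤ 83 < 241 = q_4, so the answer is 527/23.

527/23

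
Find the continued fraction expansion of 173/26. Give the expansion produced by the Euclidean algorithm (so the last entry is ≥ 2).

173 = 6·26 + 17
26 = 1·17 + 9
17 = 1·9 + 8
9 = 1·8 + 1
8 = 8·1 + 0  (stop)
So 173/26 = [6; 1, 1, 1, 8].

[6; 1, 1, 1, 8]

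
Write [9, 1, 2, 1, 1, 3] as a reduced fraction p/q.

Fold from the inside: start with 3/1.
  1 + 1/3 = 4/3
  1 + 3/4 = 7/4
  2 + 4/7 = 18/7
  1 + 7/18 = 25/18
  9 + 18/25 = 243/25

243/25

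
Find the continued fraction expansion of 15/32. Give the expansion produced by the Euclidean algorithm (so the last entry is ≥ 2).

[0; 2, 7, 2]

15 = 0×32 + 15
32 = 2×15 + 2
15 = 7×2 + 1
2 = 2×1 + 0  (stop)
So 15/32 = [0; 2, 7, 2].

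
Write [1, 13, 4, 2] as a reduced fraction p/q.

Using pₖ = aₖpₖ₋₁ + pₖ₋₂ and qₖ = aₖqₖ₋₁ + qₖ₋₂:
  k=0: a=1, p=1, q=1
  k=1: a=13, p=14, q=13
  k=2: a=4, p=57, q=53
  k=3: a=2, p=128, q=119

128/119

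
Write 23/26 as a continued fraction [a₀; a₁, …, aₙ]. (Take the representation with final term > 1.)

23 = 0*26 + 23
26 = 1*23 + 3
23 = 7*3 + 2
3 = 1*2 + 1
2 = 2*1 + 0  (stop)
So 23/26 = [0; 1, 7, 1, 2].

[0; 1, 7, 1, 2]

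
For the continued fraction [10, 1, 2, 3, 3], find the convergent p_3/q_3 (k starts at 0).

107/10

Using pₖ = aₖpₖ₋₁ + pₖ₋₂, qₖ = aₖqₖ₋₁ + qₖ₋₂ (with p₋₁=1, p₋₂=0, q₋₁=0, q₋₂=1):
  k=0: a=10, p=10, q=1
  k=1: a=1, p=11, q=1
  k=2: a=2, p=32, q=3
  k=3: a=3, p=107, q=10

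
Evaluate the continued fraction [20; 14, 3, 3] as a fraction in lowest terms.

Using pₖ = aₖpₖ₋₁ + pₖ₋₂ and qₖ = aₖqₖ₋₁ + qₖ₋₂:
  k=0: a=20, p=20, q=1
  k=1: a=14, p=281, q=14
  k=2: a=3, p=863, q=43
  k=3: a=3, p=2870, q=143

2870/143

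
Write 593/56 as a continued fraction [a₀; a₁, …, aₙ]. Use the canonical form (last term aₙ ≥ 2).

[10; 1, 1, 2, 3, 3]

593 = 10*56 + 33
56 = 1*33 + 23
33 = 1*23 + 10
23 = 2*10 + 3
10 = 3*3 + 1
3 = 3*1 + 0  (stop)
So 593/56 = [10; 1, 1, 2, 3, 3].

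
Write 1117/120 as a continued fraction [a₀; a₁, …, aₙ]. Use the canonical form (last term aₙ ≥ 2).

[9; 3, 4, 9]

1117 = 9×120 + 37
120 = 3×37 + 9
37 = 4×9 + 1
9 = 9×1 + 0  (stop)
So 1117/120 = [9; 3, 4, 9].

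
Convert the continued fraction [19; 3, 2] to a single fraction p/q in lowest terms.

135/7

Fold from the inside: start with 2/1.
  3 + 1/2 = 7/2
  19 + 2/7 = 135/7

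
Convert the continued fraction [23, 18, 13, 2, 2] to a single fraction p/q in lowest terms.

27920/1211

Using pₖ = aₖpₖ₋₁ + pₖ₋₂ and qₖ = aₖqₖ₋₁ + qₖ₋₂:
  k=0: a=23, p=23, q=1
  k=1: a=18, p=415, q=18
  k=2: a=13, p=5418, q=235
  k=3: a=2, p=11251, q=488
  k=4: a=2, p=27920, q=1211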